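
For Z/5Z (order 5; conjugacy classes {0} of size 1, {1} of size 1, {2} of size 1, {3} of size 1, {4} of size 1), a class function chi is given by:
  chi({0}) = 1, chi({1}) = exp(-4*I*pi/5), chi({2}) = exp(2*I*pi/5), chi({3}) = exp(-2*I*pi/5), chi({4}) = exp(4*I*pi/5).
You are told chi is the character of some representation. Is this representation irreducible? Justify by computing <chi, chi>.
Irreducible: <chi, chi> = 1.

Derivation: <chi, chi> = (1/|G|) sum_C |C| * |chi(C)|^2 = (1/5)[1*|1|^2 + 1*|exp(-4*I*pi/5)|^2 + 1*|exp(2*I*pi/5)|^2 + 1*|exp(-2*I*pi/5)|^2 + 1*|exp(4*I*pi/5)|^2]
  = (1/5)[(1) + (1) + (1) + (1) + (1)] = 5/5 = 1.
(Exp terms are combined using exp(i*s)*conj(exp(i*t)) = exp(i*(s-t)), and sums of them are collapsed using the identity that for every m > 1 the m distinct m-th roots of unity sum to 0, e.g. 1 + exp(2*I*pi/3) + exp(-2*I*pi/3) = 0.)
A character is irreducible iff <chi, chi> = 1, so this representation is irreducible.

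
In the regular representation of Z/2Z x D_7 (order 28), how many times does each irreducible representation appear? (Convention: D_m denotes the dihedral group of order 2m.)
Each irreducible V_i of dimension d_i appears with multiplicity d_i, i.e. rho_reg = (direct sum over all irreducibles V_i) d_i V_i. The irreducible dimensions for Z/2Z x D_7 are 1, 1, 1, 1, 2, 2, 2, 2, 2, 2: 4 irreducibles of dimension 1, each with multiplicity 1; 6 irreducibles of dimension 2, each with multiplicity 2. Total dimension 4*1*1 + 6*2*2 = 28 = |G|.

Explanation: General theorem: in the regular representation of a finite group G, each irreducible appears with multiplicity equal to its dimension. Check: dim(rho_reg) = sum d_i^2 = 1 + 1 + 1 + 1 + 4 + 4 + 4 + 4 + 4 + 4 = 28 = |G|.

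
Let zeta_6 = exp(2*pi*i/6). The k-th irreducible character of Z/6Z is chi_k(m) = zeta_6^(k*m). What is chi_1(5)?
chi_1(5) = zeta_6^5 = exp(-I*pi/3)

Argument: chi_1(5) = zeta_6^(1*5) = zeta_6^5. Since zeta_6^6 = 1, this equals zeta_6^5 = exp(2*pi*i*5/6) = exp(-I*pi/3).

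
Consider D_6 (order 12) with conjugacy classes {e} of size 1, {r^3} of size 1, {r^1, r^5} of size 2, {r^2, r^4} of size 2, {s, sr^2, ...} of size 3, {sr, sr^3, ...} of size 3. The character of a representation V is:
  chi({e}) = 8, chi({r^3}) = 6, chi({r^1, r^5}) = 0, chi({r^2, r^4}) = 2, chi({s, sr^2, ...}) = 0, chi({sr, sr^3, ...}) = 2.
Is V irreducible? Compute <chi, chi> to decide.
Not irreducible (reducible): <chi, chi> = 10 > 1.

Details: <chi, chi> = (1/|G|) sum_C |C| * |chi(C)|^2 = (1/12)[1*|8|^2 + 1*|6|^2 + 2*|0|^2 + 2*|2|^2 + 3*|0|^2 + 3*|2|^2]
  = (1/12)[(64) + (36) + (0) + (8) + (0) + (12)] = 120/12 = 10.
A character is irreducible iff <chi, chi> = 1, so this representation is reducible.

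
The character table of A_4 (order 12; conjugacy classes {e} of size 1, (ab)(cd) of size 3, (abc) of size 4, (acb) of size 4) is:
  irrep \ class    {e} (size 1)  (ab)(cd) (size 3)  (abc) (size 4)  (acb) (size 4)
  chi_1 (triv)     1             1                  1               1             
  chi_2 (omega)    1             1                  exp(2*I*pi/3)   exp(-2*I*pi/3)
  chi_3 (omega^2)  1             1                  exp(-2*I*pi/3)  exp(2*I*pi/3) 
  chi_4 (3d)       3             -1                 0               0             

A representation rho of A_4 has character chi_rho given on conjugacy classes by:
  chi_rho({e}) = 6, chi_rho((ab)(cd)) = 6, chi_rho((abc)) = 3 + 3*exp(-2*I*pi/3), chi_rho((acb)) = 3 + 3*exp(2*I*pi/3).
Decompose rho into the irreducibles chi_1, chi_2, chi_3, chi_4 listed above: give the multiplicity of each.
Multiplicities: chi_1: 3, chi_2: 0, chi_3: 3, chi_4: 0.

Argument: Use <chi_rho, chi> = (1/|G|) sum_C |C| * chi_rho(C) * conj(chi(C)) with |G| = 12 for each irreducible chi in the table:
  <chi_rho, chi_1> = (1/12)[1*(6)*conj(1) + 3*(6)*conj(1) + 4*(3 + 3*exp(-2*I*pi/3))*conj(1) + 4*(3 + 3*exp(2*I*pi/3))*conj(1)]
      = (1/12)[(6) + (18) + (12 + 12*exp(-2*I*pi/3)) + (12 + 12*exp(2*I*pi/3))] = 36/12 = 3
  <chi_rho, chi_2> = (1/12)[1*(6)*conj(1) + 3*(6)*conj(1) + 4*(3 + 3*exp(-2*I*pi/3))*conj(exp(2*I*pi/3)) + 4*(3 + 3*exp(2*I*pi/3))*conj(exp(-2*I*pi/3))]
      = (1/12)[(6) + (18) + (-12) + (-12)] = 0/12 = 0
  <chi_rho, chi_3> = (1/12)[1*(6)*conj(1) + 3*(6)*conj(1) + 4*(3 + 3*exp(-2*I*pi/3))*conj(exp(-2*I*pi/3)) + 4*(3 + 3*exp(2*I*pi/3))*conj(exp(2*I*pi/3))]
      = (1/12)[(6) + (18) + (12 + 12*exp(2*I*pi/3)) + (12 + 12*exp(-2*I*pi/3))] = 36/12 = 3
  <chi_rho, chi_4> = (1/12)[1*(6)*conj(3) + 3*(6)*conj(-1) + 4*(3 + 3*exp(-2*I*pi/3))*conj(0) + 4*(3 + 3*exp(2*I*pi/3))*conj(0)]
      = (1/12)[(18) + (-18) + (0) + (0)] = 0/12 = 0
(Exp terms are combined using exp(i*s)*conj(exp(i*t)) = exp(i*(s-t)), and sums of them are collapsed using the identity that for every m > 1 the m distinct m-th roots of unity sum to 0, e.g. 1 + exp(2*I*pi/3) + exp(-2*I*pi/3) = 0.)
Dimension check: dim(rho) = sum (mult * dim) = 3*1 + 0*1 + 3*1 + 0*3 = 6 = chi_rho(e) = 6.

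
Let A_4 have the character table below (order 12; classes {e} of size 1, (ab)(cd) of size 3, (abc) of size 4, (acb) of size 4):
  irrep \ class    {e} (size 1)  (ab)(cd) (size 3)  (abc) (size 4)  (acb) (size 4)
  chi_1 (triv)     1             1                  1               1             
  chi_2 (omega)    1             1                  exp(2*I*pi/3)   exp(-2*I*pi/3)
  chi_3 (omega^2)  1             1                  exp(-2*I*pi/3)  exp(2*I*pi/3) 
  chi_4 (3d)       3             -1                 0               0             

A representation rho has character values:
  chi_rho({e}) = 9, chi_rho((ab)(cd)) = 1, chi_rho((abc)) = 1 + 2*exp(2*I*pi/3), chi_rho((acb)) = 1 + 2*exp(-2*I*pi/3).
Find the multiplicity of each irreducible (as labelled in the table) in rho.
Multiplicities: chi_1: 1, chi_2: 2, chi_3: 0, chi_4: 2.

Proof sketch: Use <chi_rho, chi> = (1/|G|) sum_C |C| * chi_rho(C) * conj(chi(C)) with |G| = 12 for each irreducible chi in the table:
  <chi_rho, chi_1> = (1/12)[1*(9)*conj(1) + 3*(1)*conj(1) + 4*(1 + 2*exp(2*I*pi/3))*conj(1) + 4*(1 + 2*exp(-2*I*pi/3))*conj(1)]
      = (1/12)[(9) + (3) + (4 + 8*exp(2*I*pi/3)) + (4 + 8*exp(-2*I*pi/3))] = 12/12 = 1
  <chi_rho, chi_2> = (1/12)[1*(9)*conj(1) + 3*(1)*conj(1) + 4*(1 + 2*exp(2*I*pi/3))*conj(exp(2*I*pi/3)) + 4*(1 + 2*exp(-2*I*pi/3))*conj(exp(-2*I*pi/3))]
      = (1/12)[(9) + (3) + (8 + 4*exp(-2*I*pi/3)) + (8 + 4*exp(2*I*pi/3))] = 24/12 = 2
  <chi_rho, chi_3> = (1/12)[1*(9)*conj(1) + 3*(1)*conj(1) + 4*(1 + 2*exp(2*I*pi/3))*conj(exp(-2*I*pi/3)) + 4*(1 + 2*exp(-2*I*pi/3))*conj(exp(2*I*pi/3))]
      = (1/12)[(9) + (3) + (8*exp(-2*I*pi/3) + 4*exp(2*I*pi/3)) + (4*exp(-2*I*pi/3) + 8*exp(2*I*pi/3))] = 0/12 = 0
  <chi_rho, chi_4> = (1/12)[1*(9)*conj(3) + 3*(1)*conj(-1) + 4*(1 + 2*exp(2*I*pi/3))*conj(0) + 4*(1 + 2*exp(-2*I*pi/3))*conj(0)]
      = (1/12)[(27) + (-3) + (0) + (0)] = 24/12 = 2
(Exp terms are combined using exp(i*s)*conj(exp(i*t)) = exp(i*(s-t)), and sums of them are collapsed using the identity that for every m > 1 the m distinct m-th roots of unity sum to 0, e.g. 1 + exp(2*I*pi/3) + exp(-2*I*pi/3) = 0.)
Dimension check: dim(rho) = sum (mult * dim) = 1*1 + 2*1 + 0*1 + 2*3 = 9 = chi_rho(e) = 9.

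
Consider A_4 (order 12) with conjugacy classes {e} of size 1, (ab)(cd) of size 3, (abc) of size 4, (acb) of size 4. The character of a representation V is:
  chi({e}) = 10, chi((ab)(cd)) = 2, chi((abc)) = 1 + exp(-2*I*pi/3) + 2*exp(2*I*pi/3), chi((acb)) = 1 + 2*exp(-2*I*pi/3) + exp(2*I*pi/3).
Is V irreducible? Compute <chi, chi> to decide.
Not irreducible (reducible): <chi, chi> = 10 > 1.

Solution. <chi, chi> = (1/|G|) sum_C |C| * |chi(C)|^2 = (1/12)[1*|10|^2 + 3*|2|^2 + 4*|1 + exp(-2*I*pi/3) + 2*exp(2*I*pi/3)|^2 + 4*|1 + 2*exp(-2*I*pi/3) + exp(2*I*pi/3)|^2]
  = (1/12)[(100) + (12) + (4) + (4)] = 120/12 = 10.
(Exp terms are combined using exp(i*s)*conj(exp(i*t)) = exp(i*(s-t)), and sums of them are collapsed using the identity that for every m > 1 the m distinct m-th roots of unity sum to 0, e.g. 1 + exp(2*I*pi/3) + exp(-2*I*pi/3) = 0.)
A character is irreducible iff <chi, chi> = 1, so this representation is reducible.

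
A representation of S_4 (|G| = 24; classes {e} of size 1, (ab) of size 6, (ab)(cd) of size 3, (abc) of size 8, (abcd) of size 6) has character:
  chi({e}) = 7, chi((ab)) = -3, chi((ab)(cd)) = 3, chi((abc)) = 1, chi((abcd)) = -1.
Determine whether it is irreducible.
Not irreducible (reducible): <chi, chi> = 6 > 1.

Justification: <chi, chi> = (1/|G|) sum_C |C| * |chi(C)|^2 = (1/24)[1*|7|^2 + 6*|-3|^2 + 3*|3|^2 + 8*|1|^2 + 6*|-1|^2]
  = (1/24)[(49) + (54) + (27) + (8) + (6)] = 144/24 = 6.
A character is irreducible iff <chi, chi> = 1, so this representation is reducible.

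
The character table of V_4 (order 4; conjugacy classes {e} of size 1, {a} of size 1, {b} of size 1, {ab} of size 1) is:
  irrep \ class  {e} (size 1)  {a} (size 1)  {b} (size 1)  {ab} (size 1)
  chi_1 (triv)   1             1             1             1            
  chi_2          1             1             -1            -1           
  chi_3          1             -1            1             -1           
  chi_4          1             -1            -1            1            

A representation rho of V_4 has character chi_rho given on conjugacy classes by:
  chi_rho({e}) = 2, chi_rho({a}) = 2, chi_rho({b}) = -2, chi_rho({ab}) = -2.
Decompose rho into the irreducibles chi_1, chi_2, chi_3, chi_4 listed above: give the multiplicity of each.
Multiplicities: chi_1: 0, chi_2: 2, chi_3: 0, chi_4: 0.

Details: Use <chi_rho, chi> = (1/|G|) sum_C |C| * chi_rho(C) * conj(chi(C)) with |G| = 4 for each irreducible chi in the table:
  <chi_rho, chi_1> = (1/4)[1*(2)*conj(1) + 1*(2)*conj(1) + 1*(-2)*conj(1) + 1*(-2)*conj(1)]
      = (1/4)[(2) + (2) + (-2) + (-2)] = 0/4 = 0
  <chi_rho, chi_2> = (1/4)[1*(2)*conj(1) + 1*(2)*conj(1) + 1*(-2)*conj(-1) + 1*(-2)*conj(-1)]
      = (1/4)[(2) + (2) + (2) + (2)] = 8/4 = 2
  <chi_rho, chi_3> = (1/4)[1*(2)*conj(1) + 1*(2)*conj(-1) + 1*(-2)*conj(1) + 1*(-2)*conj(-1)]
      = (1/4)[(2) + (-2) + (-2) + (2)] = 0/4 = 0
  <chi_rho, chi_4> = (1/4)[1*(2)*conj(1) + 1*(2)*conj(-1) + 1*(-2)*conj(-1) + 1*(-2)*conj(1)]
      = (1/4)[(2) + (-2) + (2) + (-2)] = 0/4 = 0
Dimension check: dim(rho) = sum (mult * dim) = 0*1 + 2*1 + 0*1 + 0*1 = 2 = chi_rho(e) = 2.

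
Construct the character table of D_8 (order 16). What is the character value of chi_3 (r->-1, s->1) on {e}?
Conjugacy classes: {e} of size 1, {r^4} of size 1, {r^1, r^7} of size 2, {r^2, r^6} of size 2, {r^3, r^5} of size 2, {s, sr^2, ...} of size 4, {sr, sr^3, ...} of size 4.
Character table:
  irrep \ class              {e} (size 1)  {r^4} (size 1)  {r^1, r^7} (size 2)  {r^2, r^6} (size 2)  {r^3, r^5} (size 2)  {s, sr^2, ...} (size 4)  {sr, sr^3, ...} (size 4)
  chi_1 (triv)               1             1               1                    1                    1                    1                        1                       
  chi_2 (sign: r->1, s->-1)  1             1               1                    1                    1                    -1                       -1                      
  chi_3 (r->-1, s->1)        1             1               -1                   1                    -1                   1                        -1                      
  chi_4 (r->-1, s->-1)       1             1               -1                   1                    -1                   -1                       1                       
  chi_5 (2d, j=1)            2             -2              sqrt(2)              0                    -sqrt(2)             0                        0                       
  chi_6 (2d, j=2)            2             2               0                    -2                   0                    0                        0                       
  chi_7 (2d, j=3)            2             -2              -sqrt(2)             0                    sqrt(2)              0                        0                       

Spot check: chi_3 (r->-1, s->1) on {e} = 1.

D_8 has order 2*8 = 16 with 7 conjugacy classes, hence 7 irreducibles. Sum of squared dims 1 + 1 + 1 + 1 + 4 + 4 + 4 = 16 = |G|. Linear characters come from the abelianisation; the 2-dimensional irreps have character r^k -> 2*cos(2*pi*j*k/8), reflections -> 0.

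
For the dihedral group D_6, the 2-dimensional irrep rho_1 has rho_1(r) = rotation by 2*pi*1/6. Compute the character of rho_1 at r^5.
chi_{rho_1}(r^5) = 2*cos(2*pi*1*5/6) = 1

Why: rho_1(r^5) is rotation by angle 2*pi*1*5/6, whose trace is 2*cos(2*pi*1*5/6) = 1.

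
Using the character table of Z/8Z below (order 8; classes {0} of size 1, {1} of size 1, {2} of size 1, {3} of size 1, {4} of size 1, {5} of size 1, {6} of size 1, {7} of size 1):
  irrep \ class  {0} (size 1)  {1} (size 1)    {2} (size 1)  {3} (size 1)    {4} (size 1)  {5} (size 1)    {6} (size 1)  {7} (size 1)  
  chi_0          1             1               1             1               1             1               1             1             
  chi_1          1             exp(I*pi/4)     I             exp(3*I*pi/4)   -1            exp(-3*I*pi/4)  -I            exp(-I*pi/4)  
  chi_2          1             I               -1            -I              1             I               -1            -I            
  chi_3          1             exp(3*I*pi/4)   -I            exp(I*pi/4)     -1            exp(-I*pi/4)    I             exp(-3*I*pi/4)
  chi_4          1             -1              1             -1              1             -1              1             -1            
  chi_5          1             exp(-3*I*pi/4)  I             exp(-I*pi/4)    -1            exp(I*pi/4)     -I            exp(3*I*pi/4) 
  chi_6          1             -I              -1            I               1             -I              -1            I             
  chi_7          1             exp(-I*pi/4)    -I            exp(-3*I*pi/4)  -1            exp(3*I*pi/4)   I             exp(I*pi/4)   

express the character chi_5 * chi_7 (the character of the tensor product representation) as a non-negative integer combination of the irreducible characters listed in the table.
chi_5 tensor chi_7 = chi_4 (all other irreducibles have multiplicity 0).

Why: The character of a tensor product is the pointwise product (chi_5 * chi_7)(C) = chi_5(C) * chi_7(C):
  {0}: (1)*(1), {1}: (exp(-3*I*pi/4))*(exp(-I*pi/4)), {2}: (I)*(-I), {3}: (exp(-I*pi/4))*(exp(-3*I*pi/4)), {4}: (-1)*(-1), {5}: (exp(I*pi/4))*(exp(3*I*pi/4)), {6}: (-I)*(I), {7}: (exp(3*I*pi/4))*(exp(I*pi/4))
so (chi_5 * chi_7) takes values
  {0} -> 1, {1} -> -1, {2} -> 1, {3} -> -1, {4} -> 1, {5} -> -1, {6} -> 1, {7} -> -1.
Now take the inner product of this character with each irreducible chi from the table, <chi_5*chi_7, chi> = (1/8) sum_C |C| (chi_5*chi_7)(C) conj(chi(C)):
  <chi_5*chi_7, chi_0> = (1/8)[1*(1)*conj(1) + 1*(-1)*conj(1) + 1*(1)*conj(1) + 1*(-1)*conj(1) + 1*(1)*conj(1) + 1*(-1)*conj(1) + 1*(1)*conj(1) + 1*(-1)*conj(1)]
      = (1/8)[(1) + (-1) + (1) + (-1) + (1) + (-1) + (1) + (-1)] = 0/8 = 0
  <chi_5*chi_7, chi_1> = (1/8)[1*(1)*conj(1) + 1*(-1)*conj(exp(I*pi/4)) + 1*(1)*conj(I) + 1*(-1)*conj(exp(3*I*pi/4)) + 1*(1)*conj(-1) + 1*(-1)*conj(exp(-3*I*pi/4)) + 1*(1)*conj(-I) + 1*(-1)*conj(exp(-I*pi/4))]
      = (1/8)[(1) + (-exp(-I*pi/4)) + (-I) + (-exp(-3*I*pi/4)) + (-1) + (-exp(3*I*pi/4)) + (I) + (-exp(I*pi/4))] = 0/8 = 0
  <chi_5*chi_7, chi_2> = (1/8)[1*(1)*conj(1) + 1*(-1)*conj(I) + 1*(1)*conj(-1) + 1*(-1)*conj(-I) + 1*(1)*conj(1) + 1*(-1)*conj(I) + 1*(1)*conj(-1) + 1*(-1)*conj(-I)]
      = (1/8)[(1) + (I) + (-1) + (-I) + (1) + (I) + (-1) + (-I)] = 0/8 = 0
  <chi_5*chi_7, chi_3> = (1/8)[1*(1)*conj(1) + 1*(-1)*conj(exp(3*I*pi/4)) + 1*(1)*conj(-I) + 1*(-1)*conj(exp(I*pi/4)) + 1*(1)*conj(-1) + 1*(-1)*conj(exp(-I*pi/4)) + 1*(1)*conj(I) + 1*(-1)*conj(exp(-3*I*pi/4))]
      = (1/8)[(1) + (-exp(-3*I*pi/4)) + (I) + (-exp(-I*pi/4)) + (-1) + (-exp(I*pi/4)) + (-I) + (-exp(3*I*pi/4))] = 0/8 = 0
  <chi_5*chi_7, chi_4> = (1/8)[1*(1)*conj(1) + 1*(-1)*conj(-1) + 1*(1)*conj(1) + 1*(-1)*conj(-1) + 1*(1)*conj(1) + 1*(-1)*conj(-1) + 1*(1)*conj(1) + 1*(-1)*conj(-1)]
      = (1/8)[(1) + (1) + (1) + (1) + (1) + (1) + (1) + (1)] = 8/8 = 1
  <chi_5*chi_7, chi_5> = (1/8)[1*(1)*conj(1) + 1*(-1)*conj(exp(-3*I*pi/4)) + 1*(1)*conj(I) + 1*(-1)*conj(exp(-I*pi/4)) + 1*(1)*conj(-1) + 1*(-1)*conj(exp(I*pi/4)) + 1*(1)*conj(-I) + 1*(-1)*conj(exp(3*I*pi/4))]
      = (1/8)[(1) + (-exp(3*I*pi/4)) + (-I) + (-exp(I*pi/4)) + (-1) + (-exp(-I*pi/4)) + (I) + (-exp(-3*I*pi/4))] = 0/8 = 0
  <chi_5*chi_7, chi_6> = (1/8)[1*(1)*conj(1) + 1*(-1)*conj(-I) + 1*(1)*conj(-1) + 1*(-1)*conj(I) + 1*(1)*conj(1) + 1*(-1)*conj(-I) + 1*(1)*conj(-1) + 1*(-1)*conj(I)]
      = (1/8)[(1) + (-I) + (-1) + (I) + (1) + (-I) + (-1) + (I)] = 0/8 = 0
  <chi_5*chi_7, chi_7> = (1/8)[1*(1)*conj(1) + 1*(-1)*conj(exp(-I*pi/4)) + 1*(1)*conj(-I) + 1*(-1)*conj(exp(-3*I*pi/4)) + 1*(1)*conj(-1) + 1*(-1)*conj(exp(3*I*pi/4)) + 1*(1)*conj(I) + 1*(-1)*conj(exp(I*pi/4))]
      = (1/8)[(1) + (-exp(I*pi/4)) + (I) + (-exp(3*I*pi/4)) + (-1) + (-exp(-3*I*pi/4)) + (-I) + (-exp(-I*pi/4))] = 0/8 = 0
(Exp terms are combined using exp(i*s)*conj(exp(i*t)) = exp(i*(s-t)), and sums of them are collapsed using the identity that for every m > 1 the m distinct m-th roots of unity sum to 0, e.g. 1 + exp(2*I*pi/3) + exp(-2*I*pi/3) = 0.)
Hence the multiplicities are chi_4: 1. Dimension check: dim(chi_5)*dim(chi_7) = 1*1 = 1 and sum (mult * dim) = 1*1 = 1.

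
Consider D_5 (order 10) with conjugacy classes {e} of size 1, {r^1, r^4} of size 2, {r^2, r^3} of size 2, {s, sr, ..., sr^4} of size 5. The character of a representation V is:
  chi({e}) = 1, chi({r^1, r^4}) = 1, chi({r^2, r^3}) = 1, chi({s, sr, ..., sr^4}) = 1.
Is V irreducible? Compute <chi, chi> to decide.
Irreducible: <chi, chi> = 1.

Argument: <chi, chi> = (1/|G|) sum_C |C| * |chi(C)|^2 = (1/10)[1*|1|^2 + 2*|1|^2 + 2*|1|^2 + 5*|1|^2]
  = (1/10)[(1) + (2) + (2) + (5)] = 10/10 = 1.
A character is irreducible iff <chi, chi> = 1, so this representation is irreducible.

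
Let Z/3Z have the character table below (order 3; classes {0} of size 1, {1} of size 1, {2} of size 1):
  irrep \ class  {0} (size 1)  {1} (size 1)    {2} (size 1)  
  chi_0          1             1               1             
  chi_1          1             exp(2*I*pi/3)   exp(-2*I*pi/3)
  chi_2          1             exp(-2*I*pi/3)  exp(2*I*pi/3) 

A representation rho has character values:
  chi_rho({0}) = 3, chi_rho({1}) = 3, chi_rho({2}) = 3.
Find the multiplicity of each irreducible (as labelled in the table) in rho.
Multiplicities: chi_0: 3, chi_1: 0, chi_2: 0.

Why: Use <chi_rho, chi> = (1/|G|) sum_C |C| * chi_rho(C) * conj(chi(C)) with |G| = 3 for each irreducible chi in the table:
  <chi_rho, chi_0> = (1/3)[1*(3)*conj(1) + 1*(3)*conj(1) + 1*(3)*conj(1)]
      = (1/3)[(3) + (3) + (3)] = 9/3 = 3
  <chi_rho, chi_1> = (1/3)[1*(3)*conj(1) + 1*(3)*conj(exp(2*I*pi/3)) + 1*(3)*conj(exp(-2*I*pi/3))]
      = (1/3)[(3) + (3*exp(-2*I*pi/3)) + (3*exp(2*I*pi/3))] = 0/3 = 0
  <chi_rho, chi_2> = (1/3)[1*(3)*conj(1) + 1*(3)*conj(exp(-2*I*pi/3)) + 1*(3)*conj(exp(2*I*pi/3))]
      = (1/3)[(3) + (3*exp(2*I*pi/3)) + (3*exp(-2*I*pi/3))] = 0/3 = 0
(Exp terms are combined using exp(i*s)*conj(exp(i*t)) = exp(i*(s-t)), and sums of them are collapsed using the identity that for every m > 1 the m distinct m-th roots of unity sum to 0, e.g. 1 + exp(2*I*pi/3) + exp(-2*I*pi/3) = 0.)
Dimension check: dim(rho) = sum (mult * dim) = 3*1 + 0*1 + 0*1 = 3 = chi_rho(e) = 3.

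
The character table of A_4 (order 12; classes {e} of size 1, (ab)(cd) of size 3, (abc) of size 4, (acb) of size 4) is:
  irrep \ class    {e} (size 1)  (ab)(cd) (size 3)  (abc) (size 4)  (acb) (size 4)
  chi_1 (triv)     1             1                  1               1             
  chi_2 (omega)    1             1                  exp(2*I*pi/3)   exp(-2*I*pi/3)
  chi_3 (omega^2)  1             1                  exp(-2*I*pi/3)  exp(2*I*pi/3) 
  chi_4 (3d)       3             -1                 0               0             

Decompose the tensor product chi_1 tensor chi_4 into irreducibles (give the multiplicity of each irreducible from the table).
chi_1 tensor chi_4 = chi_4 (all other irreducibles have multiplicity 0).

Proof sketch: The character of a tensor product is the pointwise product (chi_1 * chi_4)(C) = chi_1(C) * chi_4(C):
  {e}: (1)*(3), (ab)(cd): (1)*(-1), (abc): (1)*(0), (acb): (1)*(0)
so (chi_1 * chi_4) takes values
  {e} -> 3, (ab)(cd) -> -1, (abc) -> 0, (acb) -> 0.
Now take the inner product of this character with each irreducible chi from the table, <chi_1*chi_4, chi> = (1/12) sum_C |C| (chi_1*chi_4)(C) conj(chi(C)):
  <chi_1*chi_4, chi_1> = (1/12)[1*(3)*conj(1) + 3*(-1)*conj(1) + 4*(0)*conj(1) + 4*(0)*conj(1)]
      = (1/12)[(3) + (-3) + (0) + (0)] = 0/12 = 0
  <chi_1*chi_4, chi_2> = (1/12)[1*(3)*conj(1) + 3*(-1)*conj(1) + 4*(0)*conj(exp(2*I*pi/3)) + 4*(0)*conj(exp(-2*I*pi/3))]
      = (1/12)[(3) + (-3) + (0) + (0)] = 0/12 = 0
  <chi_1*chi_4, chi_3> = (1/12)[1*(3)*conj(1) + 3*(-1)*conj(1) + 4*(0)*conj(exp(-2*I*pi/3)) + 4*(0)*conj(exp(2*I*pi/3))]
      = (1/12)[(3) + (-3) + (0) + (0)] = 0/12 = 0
  <chi_1*chi_4, chi_4> = (1/12)[1*(3)*conj(3) + 3*(-1)*conj(-1) + 4*(0)*conj(0) + 4*(0)*conj(0)]
      = (1/12)[(9) + (3) + (0) + (0)] = 12/12 = 1
(Exp terms are combined using exp(i*s)*conj(exp(i*t)) = exp(i*(s-t)), and sums of them are collapsed using the identity that for every m > 1 the m distinct m-th roots of unity sum to 0, e.g. 1 + exp(2*I*pi/3) + exp(-2*I*pi/3) = 0.)
Hence the multiplicities are chi_4: 1. Dimension check: dim(chi_1)*dim(chi_4) = 1*3 = 3 and sum (mult * dim) = 1*3 = 3.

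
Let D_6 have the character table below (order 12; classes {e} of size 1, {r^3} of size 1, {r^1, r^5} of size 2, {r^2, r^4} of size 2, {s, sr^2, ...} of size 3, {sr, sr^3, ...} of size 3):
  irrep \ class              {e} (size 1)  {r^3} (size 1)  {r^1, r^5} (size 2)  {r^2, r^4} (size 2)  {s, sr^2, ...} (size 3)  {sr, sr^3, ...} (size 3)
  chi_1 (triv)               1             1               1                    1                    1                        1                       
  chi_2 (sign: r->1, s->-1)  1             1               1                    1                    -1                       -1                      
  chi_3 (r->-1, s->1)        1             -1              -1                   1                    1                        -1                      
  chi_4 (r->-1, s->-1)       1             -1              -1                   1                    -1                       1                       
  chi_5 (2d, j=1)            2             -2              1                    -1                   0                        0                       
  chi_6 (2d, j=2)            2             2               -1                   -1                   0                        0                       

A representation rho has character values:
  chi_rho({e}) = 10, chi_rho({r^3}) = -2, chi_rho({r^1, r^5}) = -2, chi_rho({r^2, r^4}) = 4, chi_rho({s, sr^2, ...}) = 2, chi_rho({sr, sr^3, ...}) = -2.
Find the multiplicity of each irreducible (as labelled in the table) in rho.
Multiplicities: chi_1: 1, chi_2: 1, chi_3: 3, chi_4: 1, chi_5: 1, chi_6: 1.

Working: Use <chi_rho, chi> = (1/|G|) sum_C |C| * chi_rho(C) * conj(chi(C)) with |G| = 12 for each irreducible chi in the table:
  <chi_rho, chi_1> = (1/12)[1*(10)*conj(1) + 1*(-2)*conj(1) + 2*(-2)*conj(1) + 2*(4)*conj(1) + 3*(2)*conj(1) + 3*(-2)*conj(1)]
      = (1/12)[(10) + (-2) + (-4) + (8) + (6) + (-6)] = 12/12 = 1
  <chi_rho, chi_2> = (1/12)[1*(10)*conj(1) + 1*(-2)*conj(1) + 2*(-2)*conj(1) + 2*(4)*conj(1) + 3*(2)*conj(-1) + 3*(-2)*conj(-1)]
      = (1/12)[(10) + (-2) + (-4) + (8) + (-6) + (6)] = 12/12 = 1
  <chi_rho, chi_3> = (1/12)[1*(10)*conj(1) + 1*(-2)*conj(-1) + 2*(-2)*conj(-1) + 2*(4)*conj(1) + 3*(2)*conj(1) + 3*(-2)*conj(-1)]
      = (1/12)[(10) + (2) + (4) + (8) + (6) + (6)] = 36/12 = 3
  <chi_rho, chi_4> = (1/12)[1*(10)*conj(1) + 1*(-2)*conj(-1) + 2*(-2)*conj(-1) + 2*(4)*conj(1) + 3*(2)*conj(-1) + 3*(-2)*conj(1)]
      = (1/12)[(10) + (2) + (4) + (8) + (-6) + (-6)] = 12/12 = 1
  <chi_rho, chi_5> = (1/12)[1*(10)*conj(2) + 1*(-2)*conj(-2) + 2*(-2)*conj(1) + 2*(4)*conj(-1) + 3*(2)*conj(0) + 3*(-2)*conj(0)]
      = (1/12)[(20) + (4) + (-4) + (-8) + (0) + (0)] = 12/12 = 1
  <chi_rho, chi_6> = (1/12)[1*(10)*conj(2) + 1*(-2)*conj(2) + 2*(-2)*conj(-1) + 2*(4)*conj(-1) + 3*(2)*conj(0) + 3*(-2)*conj(0)]
      = (1/12)[(20) + (-4) + (4) + (-8) + (0) + (0)] = 12/12 = 1
Dimension check: dim(rho) = sum (mult * dim) = 1*1 + 1*1 + 3*1 + 1*1 + 1*2 + 1*2 = 10 = chi_rho(e) = 10.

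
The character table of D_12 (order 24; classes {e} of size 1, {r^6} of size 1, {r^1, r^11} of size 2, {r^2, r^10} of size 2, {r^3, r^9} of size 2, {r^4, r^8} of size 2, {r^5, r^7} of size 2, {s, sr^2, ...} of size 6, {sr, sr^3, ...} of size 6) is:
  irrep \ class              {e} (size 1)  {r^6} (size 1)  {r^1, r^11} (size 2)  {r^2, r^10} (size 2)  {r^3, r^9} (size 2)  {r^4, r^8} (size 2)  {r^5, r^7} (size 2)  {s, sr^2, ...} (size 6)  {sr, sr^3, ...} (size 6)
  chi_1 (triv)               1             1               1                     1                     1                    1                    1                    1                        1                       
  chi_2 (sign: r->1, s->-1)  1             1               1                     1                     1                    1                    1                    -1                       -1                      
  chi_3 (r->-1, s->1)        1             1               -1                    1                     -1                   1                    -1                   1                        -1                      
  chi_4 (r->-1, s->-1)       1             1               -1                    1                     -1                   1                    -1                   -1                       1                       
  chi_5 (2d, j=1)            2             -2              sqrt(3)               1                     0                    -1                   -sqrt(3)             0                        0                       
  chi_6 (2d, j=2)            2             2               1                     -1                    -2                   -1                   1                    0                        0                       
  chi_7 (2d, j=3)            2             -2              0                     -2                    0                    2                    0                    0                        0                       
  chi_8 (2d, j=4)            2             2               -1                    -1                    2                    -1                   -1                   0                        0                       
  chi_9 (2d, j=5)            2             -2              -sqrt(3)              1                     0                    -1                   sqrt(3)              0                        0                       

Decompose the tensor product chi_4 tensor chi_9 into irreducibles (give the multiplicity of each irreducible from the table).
chi_4 tensor chi_9 = chi_5 (all other irreducibles have multiplicity 0).

The character of a tensor product is the pointwise product (chi_4 * chi_9)(C) = chi_4(C) * chi_9(C):
  {e}: (1)*(2), {r^6}: (1)*(-2), {r^1, r^11}: (-1)*(-sqrt(3)), {r^2, r^10}: (1)*(1), {r^3, r^9}: (-1)*(0), {r^4, r^8}: (1)*(-1), {r^5, r^7}: (-1)*(sqrt(3)), {s, sr^2, ...}: (-1)*(0), {sr, sr^3, ...}: (1)*(0)
so (chi_4 * chi_9) takes values
  {e} -> 2, {r^6} -> -2, {r^1, r^11} -> sqrt(3), {r^2, r^10} -> 1, {r^3, r^9} -> 0, {r^4, r^8} -> -1, {r^5, r^7} -> -sqrt(3), {s, sr^2, ...} -> 0, {sr, sr^3, ...} -> 0.
Now take the inner product of this character with each irreducible chi from the table, <chi_4*chi_9, chi> = (1/24) sum_C |C| (chi_4*chi_9)(C) conj(chi(C)):
  <chi_4*chi_9, chi_1> = (1/24)[1*(2)*conj(1) + 1*(-2)*conj(1) + 2*(sqrt(3))*conj(1) + 2*(1)*conj(1) + 2*(0)*conj(1) + 2*(-1)*conj(1) + 2*(-sqrt(3))*conj(1) + 6*(0)*conj(1) + 6*(0)*conj(1)]
      = (1/24)[(2) + (-2) + (2*sqrt(3)) + (2) + (0) + (-2) + (-2*sqrt(3)) + (0) + (0)] = 0/24 = 0
  <chi_4*chi_9, chi_2> = (1/24)[1*(2)*conj(1) + 1*(-2)*conj(1) + 2*(sqrt(3))*conj(1) + 2*(1)*conj(1) + 2*(0)*conj(1) + 2*(-1)*conj(1) + 2*(-sqrt(3))*conj(1) + 6*(0)*conj(-1) + 6*(0)*conj(-1)]
      = (1/24)[(2) + (-2) + (2*sqrt(3)) + (2) + (0) + (-2) + (-2*sqrt(3)) + (0) + (0)] = 0/24 = 0
  <chi_4*chi_9, chi_3> = (1/24)[1*(2)*conj(1) + 1*(-2)*conj(1) + 2*(sqrt(3))*conj(-1) + 2*(1)*conj(1) + 2*(0)*conj(-1) + 2*(-1)*conj(1) + 2*(-sqrt(3))*conj(-1) + 6*(0)*conj(1) + 6*(0)*conj(-1)]
      = (1/24)[(2) + (-2) + (-2*sqrt(3)) + (2) + (0) + (-2) + (2*sqrt(3)) + (0) + (0)] = 0/24 = 0
  <chi_4*chi_9, chi_4> = (1/24)[1*(2)*conj(1) + 1*(-2)*conj(1) + 2*(sqrt(3))*conj(-1) + 2*(1)*conj(1) + 2*(0)*conj(-1) + 2*(-1)*conj(1) + 2*(-sqrt(3))*conj(-1) + 6*(0)*conj(-1) + 6*(0)*conj(1)]
      = (1/24)[(2) + (-2) + (-2*sqrt(3)) + (2) + (0) + (-2) + (2*sqrt(3)) + (0) + (0)] = 0/24 = 0
  <chi_4*chi_9, chi_5> = (1/24)[1*(2)*conj(2) + 1*(-2)*conj(-2) + 2*(sqrt(3))*conj(sqrt(3)) + 2*(1)*conj(1) + 2*(0)*conj(0) + 2*(-1)*conj(-1) + 2*(-sqrt(3))*conj(-sqrt(3)) + 6*(0)*conj(0) + 6*(0)*conj(0)]
      = (1/24)[(4) + (4) + (6) + (2) + (0) + (2) + (6) + (0) + (0)] = 24/24 = 1
  <chi_4*chi_9, chi_6> = (1/24)[1*(2)*conj(2) + 1*(-2)*conj(2) + 2*(sqrt(3))*conj(1) + 2*(1)*conj(-1) + 2*(0)*conj(-2) + 2*(-1)*conj(-1) + 2*(-sqrt(3))*conj(1) + 6*(0)*conj(0) + 6*(0)*conj(0)]
      = (1/24)[(4) + (-4) + (2*sqrt(3)) + (-2) + (0) + (2) + (-2*sqrt(3)) + (0) + (0)] = 0/24 = 0
  <chi_4*chi_9, chi_7> = (1/24)[1*(2)*conj(2) + 1*(-2)*conj(-2) + 2*(sqrt(3))*conj(0) + 2*(1)*conj(-2) + 2*(0)*conj(0) + 2*(-1)*conj(2) + 2*(-sqrt(3))*conj(0) + 6*(0)*conj(0) + 6*(0)*conj(0)]
      = (1/24)[(4) + (4) + (0) + (-4) + (0) + (-4) + (0) + (0) + (0)] = 0/24 = 0
  <chi_4*chi_9, chi_8> = (1/24)[1*(2)*conj(2) + 1*(-2)*conj(2) + 2*(sqrt(3))*conj(-1) + 2*(1)*conj(-1) + 2*(0)*conj(2) + 2*(-1)*conj(-1) + 2*(-sqrt(3))*conj(-1) + 6*(0)*conj(0) + 6*(0)*conj(0)]
      = (1/24)[(4) + (-4) + (-2*sqrt(3)) + (-2) + (0) + (2) + (2*sqrt(3)) + (0) + (0)] = 0/24 = 0
  <chi_4*chi_9, chi_9> = (1/24)[1*(2)*conj(2) + 1*(-2)*conj(-2) + 2*(sqrt(3))*conj(-sqrt(3)) + 2*(1)*conj(1) + 2*(0)*conj(0) + 2*(-1)*conj(-1) + 2*(-sqrt(3))*conj(sqrt(3)) + 6*(0)*conj(0) + 6*(0)*conj(0)]
      = (1/24)[(4) + (4) + (-6) + (2) + (0) + (2) + (-6) + (0) + (0)] = 0/24 = 0
Hence the multiplicities are chi_5: 1. Dimension check: dim(chi_4)*dim(chi_9) = 1*2 = 2 and sum (mult * dim) = 1*2 = 2.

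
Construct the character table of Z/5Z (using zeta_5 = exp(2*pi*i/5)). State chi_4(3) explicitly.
Character table of Z/5Z (irreps indexed chi_0,...,chi_4 with chi_k(m) = zeta_5^(k*m), zeta_5 = exp(2*pi*i/5)):
  irrep \ class  {0} (size 1)  {1} (size 1)    {2} (size 1)    {3} (size 1)    {4} (size 1)  
  chi_0          1             1               1               1               1             
  chi_1          1             exp(2*I*pi/5)   exp(4*I*pi/5)   exp(-4*I*pi/5)  exp(-2*I*pi/5)
  chi_2          1             exp(4*I*pi/5)   exp(-2*I*pi/5)  exp(2*I*pi/5)   exp(-4*I*pi/5)
  chi_3          1             exp(-4*I*pi/5)  exp(2*I*pi/5)   exp(-2*I*pi/5)  exp(4*I*pi/5) 
  chi_4          1             exp(-2*I*pi/5)  exp(-4*I*pi/5)  exp(4*I*pi/5)   exp(2*I*pi/5) 

Spot check: chi_4(3) = zeta_5^(4*3) = zeta_5^12 = exp(4*I*pi/5).

Reasoning: Z/5Z is abelian, so all 5 irreducible complex representations are 1-dimensional. They are given by chi_k(m) = zeta_5^(k*m) for k = 0,...,4. Row orthogonality: sum_m chi_k(m) conj(chi_l(m)) = 5 * [k = l].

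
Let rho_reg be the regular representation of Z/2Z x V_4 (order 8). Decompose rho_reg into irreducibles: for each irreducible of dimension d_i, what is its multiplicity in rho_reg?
Each irreducible V_i of dimension d_i appears with multiplicity d_i, i.e. rho_reg = (direct sum over all irreducibles V_i) d_i V_i. The irreducible dimensions for Z/2Z x V_4 are 1, 1, 1, 1, 1, 1, 1, 1: 8 irreducibles of dimension 1, each with multiplicity 1. Total dimension 8*1*1 = 8 = |G|.

Justification: General theorem: in the regular representation of a finite group G, each irreducible appears with multiplicity equal to its dimension. Check: dim(rho_reg) = sum d_i^2 = 1 + 1 + 1 + 1 + 1 + 1 + 1 + 1 = 8 = |G|.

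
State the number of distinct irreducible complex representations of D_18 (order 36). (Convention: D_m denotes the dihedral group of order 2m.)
12

Why: The number of irreducible complex representations of a finite group equals its number of conjugacy classes. D_18 has 12 conjugacy classes (n/2 + 3 for n even), so D_18 (order 36) has exactly 12 irreducible complex representations.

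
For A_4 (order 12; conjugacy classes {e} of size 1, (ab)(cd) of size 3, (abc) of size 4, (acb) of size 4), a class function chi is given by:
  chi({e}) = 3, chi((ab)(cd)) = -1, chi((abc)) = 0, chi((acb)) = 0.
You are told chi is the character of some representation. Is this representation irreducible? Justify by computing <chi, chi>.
Irreducible: <chi, chi> = 1.

Derivation: <chi, chi> = (1/|G|) sum_C |C| * |chi(C)|^2 = (1/12)[1*|3|^2 + 3*|-1|^2 + 4*|0|^2 + 4*|0|^2]
  = (1/12)[(9) + (3) + (0) + (0)] = 12/12 = 1.
(Exp terms are combined using exp(i*s)*conj(exp(i*t)) = exp(i*(s-t)), and sums of them are collapsed using the identity that for every m > 1 the m distinct m-th roots of unity sum to 0, e.g. 1 + exp(2*I*pi/3) + exp(-2*I*pi/3) = 0.)
A character is irreducible iff <chi, chi> = 1, so this representation is irreducible.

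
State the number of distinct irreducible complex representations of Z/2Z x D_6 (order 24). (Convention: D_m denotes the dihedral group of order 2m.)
12

Argument: The number of irreducible complex representations of a finite group equals its number of conjugacy classes. For a direct product, #classes(G x H) = #classes(G) * #classes(H). Z/2Z has 2 classes (abelian), D_6 has 6 classes, so 2 * 6 = 12, so Z/2Z x D_6 (order 24) has exactly 12 irreducible complex representations.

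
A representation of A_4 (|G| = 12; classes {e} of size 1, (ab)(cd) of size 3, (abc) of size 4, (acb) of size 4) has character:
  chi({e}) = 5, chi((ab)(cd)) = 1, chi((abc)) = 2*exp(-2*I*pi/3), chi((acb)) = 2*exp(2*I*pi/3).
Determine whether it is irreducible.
Not irreducible (reducible): <chi, chi> = 5 > 1.

<chi, chi> = (1/|G|) sum_C |C| * |chi(C)|^2 = (1/12)[1*|5|^2 + 3*|1|^2 + 4*|2*exp(-2*I*pi/3)|^2 + 4*|2*exp(2*I*pi/3)|^2]
  = (1/12)[(25) + (3) + (16) + (16)] = 60/12 = 5.
(Exp terms are combined using exp(i*s)*conj(exp(i*t)) = exp(i*(s-t)), and sums of them are collapsed using the identity that for every m > 1 the m distinct m-th roots of unity sum to 0, e.g. 1 + exp(2*I*pi/3) + exp(-2*I*pi/3) = 0.)
A character is irreducible iff <chi, chi> = 1, so this representation is reducible.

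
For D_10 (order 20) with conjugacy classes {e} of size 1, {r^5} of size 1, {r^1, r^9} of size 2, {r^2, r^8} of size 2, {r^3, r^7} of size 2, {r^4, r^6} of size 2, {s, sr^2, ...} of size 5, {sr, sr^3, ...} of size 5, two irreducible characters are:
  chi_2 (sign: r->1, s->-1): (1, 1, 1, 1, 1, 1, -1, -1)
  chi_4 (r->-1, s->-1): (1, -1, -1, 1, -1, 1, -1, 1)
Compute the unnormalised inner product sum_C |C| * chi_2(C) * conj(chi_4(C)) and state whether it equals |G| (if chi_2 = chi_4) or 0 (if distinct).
Sum = 0; so <chi_2, chi_4> = 0 (distinct irreducibles are orthogonal).

Details: Compute term by term over conjugacy classes (|C| * chi_2(C) * conj(chi_4(C))):
  1*(1)*conj(1) + 1*(1)*conj(-1) + 2*(1)*conj(-1) + 2*(1)*conj(1) + 2*(1)*conj(-1) + 2*(1)*conj(1) + 5*(-1)*conj(-1) + 5*(-1)*conj(1)
  = (1) + (-1) + (-2) + (2) + (-2) + (2) + (5) + (-5)
  = 0.
Dividing by |G| = 20 gives 0/20 = 0, matching the row-orthogonality relation <chi_2, chi_4> = [chi_2 = chi_4].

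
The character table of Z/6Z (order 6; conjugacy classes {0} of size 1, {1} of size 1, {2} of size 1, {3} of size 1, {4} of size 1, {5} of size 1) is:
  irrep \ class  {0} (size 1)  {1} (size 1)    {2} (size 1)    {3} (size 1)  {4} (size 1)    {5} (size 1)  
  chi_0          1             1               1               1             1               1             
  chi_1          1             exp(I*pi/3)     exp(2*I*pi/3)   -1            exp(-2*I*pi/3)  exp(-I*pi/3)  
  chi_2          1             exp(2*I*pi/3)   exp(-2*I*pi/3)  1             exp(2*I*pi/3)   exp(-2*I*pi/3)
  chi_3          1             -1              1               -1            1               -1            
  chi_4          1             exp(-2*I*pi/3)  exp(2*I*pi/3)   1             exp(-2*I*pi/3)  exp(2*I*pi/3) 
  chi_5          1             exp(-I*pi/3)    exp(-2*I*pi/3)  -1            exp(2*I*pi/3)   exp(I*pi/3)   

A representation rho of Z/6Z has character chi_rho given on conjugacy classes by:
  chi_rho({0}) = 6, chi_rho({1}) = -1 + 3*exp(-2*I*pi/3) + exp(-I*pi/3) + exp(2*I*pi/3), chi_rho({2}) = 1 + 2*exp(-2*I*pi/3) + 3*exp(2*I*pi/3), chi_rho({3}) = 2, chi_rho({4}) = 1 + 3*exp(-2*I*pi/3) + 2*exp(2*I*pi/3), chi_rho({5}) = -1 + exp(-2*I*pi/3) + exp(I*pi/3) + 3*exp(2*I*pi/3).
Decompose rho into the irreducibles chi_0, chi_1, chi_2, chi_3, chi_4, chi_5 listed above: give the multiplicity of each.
Multiplicities: chi_0: 0, chi_1: 0, chi_2: 1, chi_3: 1, chi_4: 3, chi_5: 1.

Why: Use <chi_rho, chi> = (1/|G|) sum_C |C| * chi_rho(C) * conj(chi(C)) with |G| = 6 for each irreducible chi in the table:
  <chi_rho, chi_0> = (1/6)[1*(6)*conj(1) + 1*(-1 + 3*exp(-2*I*pi/3) + exp(-I*pi/3) + exp(2*I*pi/3))*conj(1) + 1*(1 + 2*exp(-2*I*pi/3) + 3*exp(2*I*pi/3))*conj(1) + 1*(2)*conj(1) + 1*(1 + 3*exp(-2*I*pi/3) + 2*exp(2*I*pi/3))*conj(1) + 1*(-1 + exp(-2*I*pi/3) + exp(I*pi/3) + 3*exp(2*I*pi/3))*conj(1)]
      = (1/6)[(6) + (-1 + 3*exp(-2*I*pi/3) + exp(-I*pi/3) + exp(2*I*pi/3)) + (1 + 2*exp(-2*I*pi/3) + 3*exp(2*I*pi/3)) + (2) + (1 + 3*exp(-2*I*pi/3) + 2*exp(2*I*pi/3)) + (-1 + exp(-2*I*pi/3) + exp(I*pi/3) + 3*exp(2*I*pi/3))] = 0/6 = 0
  <chi_rho, chi_1> = (1/6)[1*(6)*conj(1) + 1*(-1 + 3*exp(-2*I*pi/3) + exp(-I*pi/3) + exp(2*I*pi/3))*conj(exp(I*pi/3)) + 1*(1 + 2*exp(-2*I*pi/3) + 3*exp(2*I*pi/3))*conj(exp(2*I*pi/3)) + 1*(2)*conj(-1) + 1*(1 + 3*exp(-2*I*pi/3) + 2*exp(2*I*pi/3))*conj(exp(-2*I*pi/3)) + 1*(-1 + exp(-2*I*pi/3) + exp(I*pi/3) + 3*exp(2*I*pi/3))*conj(exp(-I*pi/3))]
      = (1/6)[(6) + (-3 + exp(-2*I*pi/3) - exp(-I*pi/3) + exp(I*pi/3)) + (3 + exp(-2*I*pi/3) + 2*exp(2*I*pi/3)) + (-2) + (3 + 2*exp(-2*I*pi/3) + exp(2*I*pi/3)) + (-3 - exp(I*pi/3) + exp(-I*pi/3) + exp(2*I*pi/3))] = 0/6 = 0
  <chi_rho, chi_2> = (1/6)[1*(6)*conj(1) + 1*(-1 + 3*exp(-2*I*pi/3) + exp(-I*pi/3) + exp(2*I*pi/3))*conj(exp(2*I*pi/3)) + 1*(1 + 2*exp(-2*I*pi/3) + 3*exp(2*I*pi/3))*conj(exp(-2*I*pi/3)) + 1*(2)*conj(1) + 1*(1 + 3*exp(-2*I*pi/3) + 2*exp(2*I*pi/3))*conj(exp(2*I*pi/3)) + 1*(-1 + exp(-2*I*pi/3) + exp(I*pi/3) + 3*exp(2*I*pi/3))*conj(exp(-2*I*pi/3))]
      = (1/6)[(6) + (-exp(-2*I*pi/3) + 3*exp(2*I*pi/3)) + (2 + 3*exp(-2*I*pi/3) + exp(2*I*pi/3)) + (2) + (2 + exp(-2*I*pi/3) + 3*exp(2*I*pi/3)) + (3*exp(-2*I*pi/3) - exp(2*I*pi/3))] = 6/6 = 1
  <chi_rho, chi_3> = (1/6)[1*(6)*conj(1) + 1*(-1 + 3*exp(-2*I*pi/3) + exp(-I*pi/3) + exp(2*I*pi/3))*conj(-1) + 1*(1 + 2*exp(-2*I*pi/3) + 3*exp(2*I*pi/3))*conj(1) + 1*(2)*conj(-1) + 1*(1 + 3*exp(-2*I*pi/3) + 2*exp(2*I*pi/3))*conj(1) + 1*(-1 + exp(-2*I*pi/3) + exp(I*pi/3) + 3*exp(2*I*pi/3))*conj(-1)]
      = (1/6)[(6) + (1 - exp(2*I*pi/3) - exp(-I*pi/3) - 3*exp(-2*I*pi/3)) + (1 + 2*exp(-2*I*pi/3) + 3*exp(2*I*pi/3)) + (-2) + (1 + 3*exp(-2*I*pi/3) + 2*exp(2*I*pi/3)) + (1 - 3*exp(2*I*pi/3) - exp(I*pi/3) - exp(-2*I*pi/3))] = 6/6 = 1
  <chi_rho, chi_4> = (1/6)[1*(6)*conj(1) + 1*(-1 + 3*exp(-2*I*pi/3) + exp(-I*pi/3) + exp(2*I*pi/3))*conj(exp(-2*I*pi/3)) + 1*(1 + 2*exp(-2*I*pi/3) + 3*exp(2*I*pi/3))*conj(exp(2*I*pi/3)) + 1*(2)*conj(1) + 1*(1 + 3*exp(-2*I*pi/3) + 2*exp(2*I*pi/3))*conj(exp(-2*I*pi/3)) + 1*(-1 + exp(-2*I*pi/3) + exp(I*pi/3) + 3*exp(2*I*pi/3))*conj(exp(2*I*pi/3))]
      = (1/6)[(6) + (3 + exp(-2*I*pi/3) - exp(2*I*pi/3) + exp(I*pi/3)) + (3 + exp(-2*I*pi/3) + 2*exp(2*I*pi/3)) + (2) + (3 + 2*exp(-2*I*pi/3) + exp(2*I*pi/3)) + (3 + exp(-I*pi/3) + exp(2*I*pi/3) - exp(-2*I*pi/3))] = 18/6 = 3
  <chi_rho, chi_5> = (1/6)[1*(6)*conj(1) + 1*(-1 + 3*exp(-2*I*pi/3) + exp(-I*pi/3) + exp(2*I*pi/3))*conj(exp(-I*pi/3)) + 1*(1 + 2*exp(-2*I*pi/3) + 3*exp(2*I*pi/3))*conj(exp(-2*I*pi/3)) + 1*(2)*conj(-1) + 1*(1 + 3*exp(-2*I*pi/3) + 2*exp(2*I*pi/3))*conj(exp(2*I*pi/3)) + 1*(-1 + exp(-2*I*pi/3) + exp(I*pi/3) + 3*exp(2*I*pi/3))*conj(exp(I*pi/3))]
      = (1/6)[(6) + (3*exp(-I*pi/3) - exp(I*pi/3)) + (2 + 3*exp(-2*I*pi/3) + exp(2*I*pi/3)) + (-2) + (2 + exp(-2*I*pi/3) + 3*exp(2*I*pi/3)) + (-exp(-I*pi/3) + 3*exp(I*pi/3))] = 6/6 = 1
(Exp terms are combined using exp(i*s)*conj(exp(i*t)) = exp(i*(s-t)), and sums of them are collapsed using the identity that for every m > 1 the m distinct m-th roots of unity sum to 0, e.g. 1 + exp(2*I*pi/3) + exp(-2*I*pi/3) = 0.)
Dimension check: dim(rho) = sum (mult * dim) = 0*1 + 0*1 + 1*1 + 1*1 + 3*1 + 1*1 = 6 = chi_rho(e) = 6.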